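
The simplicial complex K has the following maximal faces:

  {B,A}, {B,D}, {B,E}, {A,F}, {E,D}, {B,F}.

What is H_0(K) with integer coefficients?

Fix the vertex order A < B < D < E < F and write every simplex with vertices in increasing order. Then dim K = 1 and the simplices of K are:

  0-simplices (5): A, B, D, E, F
  1-simplices (6): AB, AF, BD, BE, BF, DE

Hence C_0 ≅ Z^5, C_1 ≅ Z^6.

Boundary ∂_1: C_1 → C_0 maps an edge to its endpoints' difference, ∂[p,q] = q − p. For instance
  ∂BE = E − B.
As a 5×6 matrix over Z this has rank 4, with invariant factors (1,1,1,1).

Computing H_k = (kernel of ∂_k) / (image of ∂_{k+1}):

  H_0: rank C_0 − rank ∂_1 = 5 − 4 = 1, and the invariant factors of ∂_1 are all 1, so H_0 = Z.

H_0 = Z.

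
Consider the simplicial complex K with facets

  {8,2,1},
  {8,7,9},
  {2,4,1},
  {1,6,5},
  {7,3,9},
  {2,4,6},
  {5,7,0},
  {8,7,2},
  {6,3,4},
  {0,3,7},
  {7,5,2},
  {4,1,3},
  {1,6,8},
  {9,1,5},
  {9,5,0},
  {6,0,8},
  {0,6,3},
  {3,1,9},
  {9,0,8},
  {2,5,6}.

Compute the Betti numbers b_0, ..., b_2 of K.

Take the total order 0 < 1 < 2 < 3 < 4 < 5 < 6 < 7 < 8 < 9 on the vertex set. Then K (dimension 2) consists of the simplices:

  0-simplices (10): [0], [1], [2], [3], [4], [5], [6], [7], [8], [9]
  1-simplices (30): (30 of them)
  2-simplices (20): (20 of them)

so the chain groups are C_0 ≅ Z^10, C_1 ≅ Z^30, C_2 ≅ Z^20.

Boundary ∂_1: C_1 → C_0 is given by ∂[p,q] = [q] − [p]. For instance
  ∂[0,6] = [6] − [0].
The resulting 10×30 matrix has rank 9, and its Smith normal form has invariant factors (1,1,1,1,1,1,1,1,1).

∂_2: C_2 → C_1 maps a triangle to the signed sum of its edges. For instance
  ∂[3,4,6] = [4,6] − [3,6] + [3,4],
  ∂[3,7,9] = [7,9] − [3,9] + [3,7].
The 30×20 boundary matrix has rank 20 and Smith normal form diag(1,1,1,1,1,1,1,1,1,1,1,1,1,1,1,1,1,1,1,2).

Computing H_k = (kernel of ∂_k) / (image of ∂_{k+1}):

  H_0: rank C_0 − rank ∂_1 = 10 − 9 = 1, and the invariant factors of ∂_1 are all 1, so H_0 = Z.
  H_1: rank ker ∂_1 − rank ∂_2 = (30 − 9) − 20 = 1, and ∂_2 has invariant factor 2 > 1, so H_1 = Z ⊕ Z/2Z.
  H_2: rank ker ∂_2 − rank ∂_3 = (20 − 20) − 0 = 0, and there is no ∂_3, so H_2 = 0.

As a check, the Euler characteristic is 10 − 30 + 20 = 0, which agrees with 1 − 1 + 0 = 0.

Hence the Betti numbers are b_0 = 1, b_1 = 1, b_2 = 0.

b_0 = 1, b_1 = 1, b_2 = 0.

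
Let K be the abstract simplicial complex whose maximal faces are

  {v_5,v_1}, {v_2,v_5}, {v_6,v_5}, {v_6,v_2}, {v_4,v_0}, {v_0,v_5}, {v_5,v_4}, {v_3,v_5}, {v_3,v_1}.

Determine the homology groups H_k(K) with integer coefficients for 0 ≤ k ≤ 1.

We work with the vertex ordering v_0 < v_1 < v_2 < v_3 < v_4 < v_5 < v_6. The simplices of K, each written with vertices in increasing order, are:

  0-simplices (7): [v_0], [v_1], [v_2], [v_3], [v_4], [v_5], [v_6]
  1-simplices (9): [v_0,v_4], [v_0,v_5], [v_1,v_3], [v_1,v_5], [v_2,v_5], [v_2,v_6], [v_3,v_5], [v_4,v_5], [v_5,v_6]

Hence C_0 ≅ Z^7, C_1 ≅ Z^9.

The boundary map ∂_1: C_1 → C_0 sends each edge [p,q] (with p < q) to q − p. For instance
  ∂[v_2,v_5] = [v_5] − [v_2].
This gives a 7×9 integer matrix of rank 6; reducing to Smith normal form yields diagonal entries (1,1,1,1,1,1).

Reading off H_k = ker ∂_k / im ∂_{k+1}:

  H_0: rank C_0 − rank ∂_1 = 7 − 6 = 1, and the invariant factors of ∂_1 are all 1, so H_0 = Z.
  H_1: rank ker ∂_1 − rank ∂_2 = (9 − 6) − 0 = 3, and there is no ∂_2, so H_1 = Z^3.

H_0 = Z,  H_1 = Z^3.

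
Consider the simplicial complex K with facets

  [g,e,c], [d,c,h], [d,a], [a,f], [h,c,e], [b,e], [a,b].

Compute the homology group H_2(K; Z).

H_2 ≅ 0.

We work with the vertex ordering a < b < c < d < e < f < g < h. The simplices of K, each written with vertices in increasing order, are:

  0-simplices (8): a, b, c, d, e, f, g, h
  1-simplices (11): ab, ad, af, be, cd, ce, cg, ch, dh, eg, eh
  2-simplices (3): cdh, ceg, ceh

Hence C_0 ≅ Z^8, C_1 ≅ Z^11, C_2 ≅ Z^3.

The boundary map ∂_1: C_1 → C_0 is given by ∂[p,q] = [q] − [p].
The 8×11 boundary matrix has rank 7 and Smith normal form diag(1,1,1,1,1,1,1).

Boundary ∂_2: C_2 → C_1 sends each 2-simplex [p,q,r] to [q,r] − [p,r] + [p,q]. For instance
  ∂ceg = eg − cg + ce,
  ∂cdh = dh − ch + cd.
As a 11×3 matrix over Z this has rank 3, with invariant factors (1,1,1).

Reading off H_k = ker ∂_k / im ∂_{k+1}:

  H_2: rank ker ∂_2 − rank ∂_3 = (3 − 3) − 0 = 0, and there is no ∂_3, so H_2 = 0.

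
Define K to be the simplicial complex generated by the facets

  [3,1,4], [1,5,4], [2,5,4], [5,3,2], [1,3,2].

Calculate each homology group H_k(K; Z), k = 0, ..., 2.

Order the vertices as 1 < 2 < 3 < 4 < 5. Listing each simplex with vertices in this order, K has dimension 2 with simplices:

  0-simplices (5): [1], [2], [3], [4], [5]
  1-simplices (10): [1,2], [1,3], [1,4], [1,5], [2,3], [2,4], [2,5], [3,4], [3,5], [4,5]
  2-simplices (5): [1,2,3], [1,3,4], [1,4,5], [2,3,5], [2,4,5]

Hence C_0 ≅ Z^5, C_1 ≅ Z^10, C_2 ≅ Z^5.

Boundary ∂_1: C_1 → C_0 sends each edge [p,q] (with p < q) to q − p. For instance
  ∂[4,5] = [5] − [4].
The resulting 5×10 matrix has rank 4, and its Smith normal form has invariant factors (1,1,1,1).

∂_2: C_2 → C_1 acts by ∂[p,q,r] = [q,r] − [p,r] + [p,q]. For instance
  ∂[2,3,5] = [3,5] − [2,5] + [2,3],
  ∂[1,2,3] = [2,3] − [1,3] + [1,2].
As a 10×5 matrix over Z this has rank 5, with invariant factors (1,1,1,1,1).

Now H_k = ker ∂_k / im ∂_{k+1}, so:

  H_0: rank C_0 − rank ∂_1 = 5 − 4 = 1, and the invariant factors of ∂_1 are all 1, so H_0 ≅ Z.
  H_1: rank ker ∂_1 − rank ∂_2 = (10 − 4) − 5 = 1, and the invariant factors of ∂_2 are all 1, so H_1 ≅ Z.
  H_2: rank ker ∂_2 − rank ∂_3 = (5 − 5) − 0 = 0, and there is no ∂_3, so H_2 ≅ 0.

As a check, the Euler characteristic is 5 − 10 + 5 = 0, which agrees with 1 − 1 + 0 = 0.
(K is a triangulation of the Möbius band.)

H_0 ≅ Z,  H_1 ≅ Z,  H_2 = 0.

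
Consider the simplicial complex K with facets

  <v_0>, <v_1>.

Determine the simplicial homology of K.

Take the total order v_0 < v_1 on the vertex set. Then K (dimension 0) consists of the simplices:

  0-simplices (2): [v_0], [v_1]

giving chain groups C_0 ≅ Z^2.

Reading off H_k = ker ∂_k / im ∂_{k+1}:

  H_0: rank C_0 − rank ∂_1 = 2 − 0 = 2, and there is no ∂_1, so H_0 = Z^2.

(K is a triangulation of a set of 2 points.)

H_0 ≅ Z^2.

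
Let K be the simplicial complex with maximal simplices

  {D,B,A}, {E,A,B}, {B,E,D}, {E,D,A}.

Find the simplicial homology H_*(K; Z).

K has 4 vertices, 6 edges, 4 triangles.
rank ∂_0 = 0, rank ∂_1 = 3 ⇒ b_0 = 4 − 0 − 3 = 1; all invariant factors of ∂_1 are 1 so no torsion. So H_0 = Z.
rank ∂_1 = 3, rank ∂_2 = 3 ⇒ b_1 = 6 − 3 − 3 = 0; all invariant factors of ∂_2 are 1 so no torsion. So H_1 = 0.
rank ∂_2 = 3, rank ∂_3 = 0 ⇒ b_2 = 4 − 3 − 0 = 1. So H_2 = Z.

H_0 ≅ Z,  H_1 = 0,  H_2 ≅ Z.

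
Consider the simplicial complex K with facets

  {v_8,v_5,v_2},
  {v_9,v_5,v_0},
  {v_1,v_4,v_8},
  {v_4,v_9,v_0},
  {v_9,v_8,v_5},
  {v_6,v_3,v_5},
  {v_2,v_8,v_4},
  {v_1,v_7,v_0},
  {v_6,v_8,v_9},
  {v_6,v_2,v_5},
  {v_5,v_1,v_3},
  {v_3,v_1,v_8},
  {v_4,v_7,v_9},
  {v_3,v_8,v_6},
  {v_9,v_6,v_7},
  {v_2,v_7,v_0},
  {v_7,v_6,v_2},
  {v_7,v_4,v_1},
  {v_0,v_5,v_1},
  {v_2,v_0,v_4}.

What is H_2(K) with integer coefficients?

H_2 = 0.

We work with the vertex ordering v_0 < v_1 < v_2 < v_3 < v_4 < v_5 < v_6 < v_7 < v_8 < v_9. The simplices of K, each written with vertices in increasing order, are:

  0-simplices (10): [v_0], [v_1], [v_2], [v_3], [v_4], [v_5], [v_6], [v_7], [v_8], [v_9]
  1-simplices (30): (30 of them)
  2-simplices (20): (20 of them)

Hence C_0 ≅ Z^10, C_1 ≅ Z^30, C_2 ≅ Z^20.

Boundary ∂_1: C_1 → C_0 sends each edge [p,q] (with p < q) to q − p.
This gives a 10×30 integer matrix of rank 9; reducing to Smith normal form yields diagonal entries (1,1,1,1,1,1,1,1,1).

∂_2: C_2 → C_1 sends each 2-simplex [p,q,r] to [q,r] − [p,r] + [p,q]. For instance
  ∂[v_6,v_7,v_9] = [v_7,v_9] − [v_6,v_9] + [v_6,v_7],
  ∂[v_1,v_4,v_7] = [v_4,v_7] − [v_1,v_7] + [v_1,v_4].
As a 30×20 matrix over Z this has rank 20, with invariant factors (1,1,1,1,1,1,1,1,1,1,1,1,1,1,1,1,1,1,1,2).

Reading off H_k = ker ∂_k / im ∂_{k+1}:

  H_2: rank ker ∂_2 − rank ∂_3 = (20 − 20) − 0 = 0, and there is no ∂_3, so H_2 = 0.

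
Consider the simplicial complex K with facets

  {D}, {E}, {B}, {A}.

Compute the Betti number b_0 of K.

b_0 = 4.

Fix the vertex order A < B < D < E and write every simplex with vertices in increasing order. Then dim K = 0 and the simplices of K are:

  0-simplices (4): A, B, D, E

so the chain groups are C_0 ≅ Z^4.

Reading off H_k = ker ∂_k / im ∂_{k+1}:

  H_0: rank C_0 − rank ∂_1 = 4 − 0 = 4, and there is no ∂_1, so H_0 = Z^4.

Hence the Betti numbers are b_0 = 4.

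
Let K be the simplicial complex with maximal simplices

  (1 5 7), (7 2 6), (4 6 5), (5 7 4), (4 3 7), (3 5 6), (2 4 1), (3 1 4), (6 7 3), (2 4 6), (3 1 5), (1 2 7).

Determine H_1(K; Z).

H_1 ≅ Z/2.

K has 7 vertices, 18 edges, 12 triangles.
rank ∂_1 = 6, rank ∂_2 = 12 ⇒ b_1 = 18 − 6 − 12 = 0; ∂_2 has invariant factor(s) [2] giving torsion. So H_1 ≅ Z/2.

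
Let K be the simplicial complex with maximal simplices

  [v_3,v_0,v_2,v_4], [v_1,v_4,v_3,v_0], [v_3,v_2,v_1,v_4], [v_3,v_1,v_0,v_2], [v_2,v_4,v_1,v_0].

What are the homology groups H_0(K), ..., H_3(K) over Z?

We work with the vertex ordering v_0 < v_1 < v_2 < v_3 < v_4. The simplices of K, each written with vertices in increasing order, are:

  0-simplices (5): [v_0], [v_1], [v_2], [v_3], [v_4]
  1-simplices (10): [v_0,v_1], [v_0,v_2], [v_0,v_3], [v_0,v_4], [v_1,v_2], [v_1,v_3], [v_1,v_4], [v_2,v_3], [v_2,v_4], [v_3,v_4]
  2-simplices (10): [v_0,v_1,v_2], [v_0,v_1,v_3], [v_0,v_1,v_4], [v_0,v_2,v_3], [v_0,v_2,v_4], [v_0,v_3,v_4], [v_1,v_2,v_3], [v_1,v_2,v_4], [v_1,v_3,v_4], [v_2,v_3,v_4]
  3-simplices (5): [v_0,v_1,v_2,v_3], [v_0,v_1,v_2,v_4], [v_0,v_1,v_3,v_4], [v_0,v_2,v_3,v_4], [v_1,v_2,v_3,v_4]

Hence C_0 ≅ Z^5, C_1 ≅ Z^10, C_2 ≅ Z^10, C_3 ≅ Z^5.

∂_1: C_1 → C_0 sends each edge [p,q] (with p < q) to q − p.
As a 5×10 matrix over Z this has rank 4, with invariant factors (1,1,1,1).

The boundary map ∂_2: C_2 → C_1 sends each 2-simplex [p,q,r] to [q,r] − [p,r] + [p,q]. For instance
  ∂[v_0,v_1,v_3] = [v_1,v_3] − [v_0,v_3] + [v_0,v_1],
  ∂[v_0,v_2,v_4] = [v_2,v_4] − [v_0,v_4] + [v_0,v_2].
The resulting 10×10 matrix has rank 6, and its Smith normal form has invariant factors (1,1,1,1,1,1).

Boundary ∂_3: C_3 → C_2 sends each 3-simplex σ to the alternating sum Σ_i (−1)^i (σ with its i-th vertex removed). For instance
  ∂[v_1,v_2,v_3,v_4] = [v_2,v_3,v_4] − [v_1,v_3,v_4] + [v_1,v_2,v_4] − [v_1,v_2,v_3],
  ∂[v_0,v_1,v_2,v_3] = [v_1,v_2,v_3] − [v_0,v_2,v_3] + [v_0,v_1,v_3] − [v_0,v_1,v_2].
The resulting 10×5 matrix has rank 4, and its Smith normal form has invariant factors (1,1,1,1).

From H_k ≅ ker(∂_k) / im(∂_{k+1}) we obtain:

  H_0: rank C_0 − rank ∂_1 = 5 − 4 = 1, and the invariant factors of ∂_1 are all 1, so H_0 ≅ Z.
  H_1: rank ker ∂_1 − rank ∂_2 = (10 − 4) − 6 = 0, and the invariant factors of ∂_2 are all 1, so H_1 ≅ 0.
  H_2: rank ker ∂_2 − rank ∂_3 = (10 − 6) − 4 = 0, and the invariant factors of ∂_3 are all 1, so H_2 ≅ 0.
  H_3: rank ker ∂_3 − rank ∂_4 = (5 − 4) − 0 = 1, and there is no ∂_4, so H_3 ≅ Z.

As a check, the Euler characteristic is 5 − 10 + 10 − 5 = 0, which agrees with 1 − 0 + 0 − 1 = 0.

H_0 = Z,  H_1 = 0,  H_2 = 0,  H_3 = Z.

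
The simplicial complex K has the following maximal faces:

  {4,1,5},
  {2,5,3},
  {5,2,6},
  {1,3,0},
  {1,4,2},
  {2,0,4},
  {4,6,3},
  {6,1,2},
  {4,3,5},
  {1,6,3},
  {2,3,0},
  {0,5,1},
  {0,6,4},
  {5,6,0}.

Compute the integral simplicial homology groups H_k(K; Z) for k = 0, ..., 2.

H_0 ≅ Z,  H_1 ≅ Z^2,  H_2 ≅ Z.

K has 7 vertices, 21 edges, 14 triangles.
rank ∂_0 = 0, rank ∂_1 = 6 ⇒ b_0 = 7 − 0 − 6 = 1; all invariant factors of ∂_1 are 1 so no torsion. So H_0 = Z.
rank ∂_1 = 6, rank ∂_2 = 13 ⇒ b_1 = 21 − 6 − 13 = 2; all invariant factors of ∂_2 are 1 so no torsion. So H_1 = Z^2.
rank ∂_2 = 13, rank ∂_3 = 0 ⇒ b_2 = 14 − 13 − 0 = 1. So H_2 = Z.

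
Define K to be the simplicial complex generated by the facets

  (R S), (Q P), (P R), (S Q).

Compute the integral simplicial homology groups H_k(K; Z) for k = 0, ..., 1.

We work with the vertex ordering P < Q < R < S. The simplices of K, each written with vertices in increasing order, are:

  0-simplices (4): P, Q, R, S
  1-simplices (4): PQ, PR, QS, RS

so the chain groups are C_0 ≅ Z^4, C_1 ≅ Z^4.

The boundary map ∂_1: C_1 → C_0 maps an edge to its endpoints' difference, ∂[p,q] = q − p. For instance
  ∂PR = R − P.
The 4×4 boundary matrix has rank 3 and Smith normal form diag(1,1,1).

Reading off H_k = ker ∂_k / im ∂_{k+1}:

  H_0: rank C_0 − rank ∂_1 = 4 − 3 = 1, and the invariant factors of ∂_1 are all 1, so H_0 ≅ Z.
  H_1: rank ker ∂_1 − rank ∂_2 = (4 − 3) − 0 = 1, and there is no ∂_2, so H_1 ≅ Z.

(K is a triangulation of the circle S^1.)

H_0 ≅ Z,  H_1 ≅ Z.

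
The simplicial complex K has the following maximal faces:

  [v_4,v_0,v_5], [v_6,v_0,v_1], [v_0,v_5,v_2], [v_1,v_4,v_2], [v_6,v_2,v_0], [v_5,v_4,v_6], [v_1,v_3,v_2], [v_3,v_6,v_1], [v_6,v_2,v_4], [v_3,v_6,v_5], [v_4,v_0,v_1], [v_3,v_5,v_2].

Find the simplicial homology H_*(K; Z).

We work with the vertex ordering v_0 < v_1 < v_2 < v_3 < v_4 < v_5 < v_6. The simplices of K, each written with vertices in increasing order, are:

  0-simplices (7): [v_0], [v_1], [v_2], [v_3], [v_4], [v_5], [v_6]
  1-simplices (18): (18 of them)
  2-simplices (12): (12 of them)

Hence C_0 ≅ Z^7, C_1 ≅ Z^18, C_2 ≅ Z^12.

Boundary ∂_1: C_1 → C_0 maps an edge to its endpoints' difference, ∂[p,q] = q − p. For instance
  ∂[v_2,v_6] = [v_6] − [v_2].
As a 7×18 matrix over Z this has rank 6, with invariant factors (1,1,1,1,1,1).

∂_2: C_2 → C_1 maps a triangle to the signed sum of its edges. For instance
  ∂[v_0,v_1,v_4] = [v_1,v_4] − [v_0,v_4] + [v_0,v_1],
  ∂[v_3,v_5,v_6] = [v_5,v_6] − [v_3,v_6] + [v_3,v_5].
The resulting 18×12 matrix has rank 12, and its Smith normal form has invariant factors (1,1,1,1,1,1,1,1,1,1,1,2).

Now H_k = ker ∂_k / im ∂_{k+1}, so:

  H_0: rank C_0 − rank ∂_1 = 7 − 6 = 1, and the invariant factors of ∂_1 are all 1, so H_0 = Z.
  H_1: rank ker ∂_1 − rank ∂_2 = (18 − 6) − 12 = 0, and ∂_2 has invariant factor 2 > 1, so H_1 = Z/2.
  H_2: rank ker ∂_2 − rank ∂_3 = (12 − 12) − 0 = 0, and there is no ∂_3, so H_2 = 0.

H_0 ≅ Z,  H_1 ≅ Z/2,  H_2 = 0.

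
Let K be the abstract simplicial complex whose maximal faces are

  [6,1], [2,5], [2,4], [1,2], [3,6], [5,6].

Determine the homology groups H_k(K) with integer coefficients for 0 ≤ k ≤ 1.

H_0 ≅ Z,  H_1 ≅ Z.

Take the total order 1 < 2 < 3 < 4 < 5 < 6 on the vertex set. Then K (dimension 1) consists of the simplices:

  0-simplices (6): [1], [2], [3], [4], [5], [6]
  1-simplices (6): [1,2], [1,6], [2,4], [2,5], [3,6], [5,6]

Hence C_0 ≅ Z^6, C_1 ≅ Z^6.

∂_1: C_1 → C_0 maps an edge to its endpoints' difference, ∂[p,q] = q − p.
The 6×6 boundary matrix has rank 5 and Smith normal form diag(1,1,1,1,1).

From H_k ≅ ker(∂_k) / im(∂_{k+1}) we obtain:

  H_0: rank C_0 − rank ∂_1 = 6 − 5 = 1, and the invariant factors of ∂_1 are all 1, so H_0 ≅ Z.
  H_1: rank ker ∂_1 − rank ∂_2 = (6 − 5) − 0 = 1, and there is no ∂_2, so H_1 ≅ Z.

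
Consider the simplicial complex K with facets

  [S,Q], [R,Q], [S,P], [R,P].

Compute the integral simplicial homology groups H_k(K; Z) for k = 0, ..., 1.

H_0 = Z,  H_1 = Z.

Fix the vertex order P < Q < R < S and write every simplex with vertices in increasing order. Then dim K = 1 and the simplices of K are:

  0-simplices (4): P, Q, R, S
  1-simplices (4): PR, PS, QR, QS

Hence C_0 ≅ Z^4, C_1 ≅ Z^4.

∂_1: C_1 → C_0 is given by ∂[p,q] = [q] − [p]. For instance
  ∂QR = R − Q.
The resulting 4×4 matrix has rank 3, and its Smith normal form has invariant factors (1,1,1).

From H_k ≅ ker(∂_k) / im(∂_{k+1}) we obtain:

  H_0: rank C_0 − rank ∂_1 = 4 − 3 = 1, and the invariant factors of ∂_1 are all 1, so H_0 = Z.
  H_1: rank ker ∂_1 − rank ∂_2 = (4 − 3) − 0 = 1, and there is no ∂_2, so H_1 = Z.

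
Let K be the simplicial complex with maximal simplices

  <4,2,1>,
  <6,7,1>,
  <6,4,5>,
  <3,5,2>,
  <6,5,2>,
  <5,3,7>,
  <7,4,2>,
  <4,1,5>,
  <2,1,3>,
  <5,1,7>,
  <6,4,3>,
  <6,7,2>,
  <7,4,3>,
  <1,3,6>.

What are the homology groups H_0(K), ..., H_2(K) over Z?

Fix the vertex order 1 < 2 < 3 < 4 < 5 < 6 < 7 and write every simplex with vertices in increasing order. Then dim K = 2 and the simplices of K are:

  0-simplices (7): [1], [2], [3], [4], [5], [6], [7]
  1-simplices (21): [1,2], [1,3], [1,4], [1,5], [1,6], [1,7], [2,3], [2,4], [2,5], [2,6], [2,7], [3,4], [3,5], [3,6], [3,7], [4,5], [4,6], [4,7], [5,6], [5,7], [6,7]
  2-simplices (14): [1,2,3], [1,2,4], [1,3,6], [1,4,5], [1,5,7], [1,6,7], [2,3,5], [2,4,7], [2,5,6], [2,6,7], [3,4,6], [3,4,7], [3,5,7], [4,5,6]

so the chain groups are C_0 ≅ Z^7, C_1 ≅ Z^21, C_2 ≅ Z^14.

The boundary map ∂_1: C_1 → C_0 sends each edge [p,q] (with p < q) to q − p. For instance
  ∂[2,3] = [3] − [2].
As a 7×21 matrix over Z this has rank 6, with invariant factors (1,1,1,1,1,1).

Boundary ∂_2: C_2 → C_1 maps a triangle to the signed sum of its edges. For instance
  ∂[2,4,7] = [4,7] − [2,7] + [2,4],
  ∂[1,2,4] = [2,4] − [1,4] + [1,2].
As a 21×14 matrix over Z this has rank 13, with invariant factors (1,1,1,1,1,1,1,1,1,1,1,1,1).

Now H_k = ker ∂_k / im ∂_{k+1}, so:

  H_0: rank C_0 − rank ∂_1 = 7 − 6 = 1, and the invariant factors of ∂_1 are all 1, so H_0 ≅ Z.
  H_1: rank ker ∂_1 − rank ∂_2 = (21 − 6) − 13 = 2, and the invariant factors of ∂_2 are all 1, so H_1 ≅ Z^2.
  H_2: rank ker ∂_2 − rank ∂_3 = (14 − 13) − 0 = 1, and there is no ∂_3, so H_2 ≅ Z.

H_0 = Z,  H_1 = Z^2,  H_2 = Z.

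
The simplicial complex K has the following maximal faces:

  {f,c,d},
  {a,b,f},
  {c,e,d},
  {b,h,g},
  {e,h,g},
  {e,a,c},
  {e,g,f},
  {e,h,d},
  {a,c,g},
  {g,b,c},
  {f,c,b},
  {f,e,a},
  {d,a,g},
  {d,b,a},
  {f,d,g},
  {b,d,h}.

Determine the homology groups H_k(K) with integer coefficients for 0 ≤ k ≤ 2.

Fix the vertex order a < b < c < d < e < f < g < h and write every simplex with vertices in increasing order. Then dim K = 2 and the simplices of K are:

  0-simplices (8): a, b, c, d, e, f, g, h
  1-simplices (24): ab, ac, ad, ae, af, ag, bc, bd, bf, bg, bh, cd, ce, cf, cg, de, df, dg, dh, ef, eg, eh, fg, gh
  2-simplices (16): abd, abf, ace, acg, adg, aef, bcf, bcg, bdh, bgh, cde, cdf, deh, dfg, efg, egh

giving chain groups C_0 ≅ Z^8, C_1 ≅ Z^24, C_2 ≅ Z^16.

∂_1: C_1 → C_0 is given by ∂[p,q] = [q] − [p].
The 8×24 boundary matrix has rank 7 and Smith normal form diag(1,1,1,1,1,1,1).

Boundary ∂_2: C_2 → C_1 acts by ∂[p,q,r] = [q,r] − [p,r] + [p,q]. For instance
  ∂acg = cg − ag + ac,
  ∂bgh = gh − bh + bg.
As a 24×16 matrix over Z this has rank 15, with invariant factors (1,1,1,1,1,1,1,1,1,1,1,1,1,1,1).

Now H_k = ker ∂_k / im ∂_{k+1}, so:

  H_0: rank C_0 − rank ∂_1 = 8 − 7 = 1, and the invariant factors of ∂_1 are all 1, so H_0 ≅ Z.
  H_1: rank ker ∂_1 − rank ∂_2 = (24 − 7) − 15 = 2, and the invariant factors of ∂_2 are all 1, so H_1 ≅ Z^2.
  H_2: rank ker ∂_2 − rank ∂_3 = (16 − 15) − 0 = 1, and there is no ∂_3, so H_2 ≅ Z.

As a check, the Euler characteristic is 8 − 24 + 16 = 0, which agrees with 1 − 2 + 1 = 0.

H_0 = Z,  H_1 = Z^2,  H_2 = Z.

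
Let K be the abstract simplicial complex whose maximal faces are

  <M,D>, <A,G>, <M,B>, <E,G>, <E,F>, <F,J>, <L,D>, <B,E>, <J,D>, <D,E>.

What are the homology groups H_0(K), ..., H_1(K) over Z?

H_0 = Z,  H_1 = Z^2.

Take the total order A < B < D < E < F < G < J < L < M on the vertex set. Then K (dimension 1) consists of the simplices:

  0-simplices (9): A, B, D, E, F, G, J, L, M
  1-simplices (10): AG, BE, BM, DE, DJ, DL, DM, EF, EG, FJ

so the chain groups are C_0 ≅ Z^9, C_1 ≅ Z^10.

The boundary map ∂_1: C_1 → C_0 is given by ∂[p,q] = [q] − [p]. For instance
  ∂DE = E − D.
The resulting 9×10 matrix has rank 8, and its Smith normal form has invariant factors (1,1,1,1,1,1,1,1).

Reading off H_k = ker ∂_k / im ∂_{k+1}:

  H_0: rank C_0 − rank ∂_1 = 9 − 8 = 1, and the invariant factors of ∂_1 are all 1, so H_0 = Z.
  H_1: rank ker ∂_1 − rank ∂_2 = (10 − 8) − 0 = 2, and there is no ∂_2, so H_1 = Z^2.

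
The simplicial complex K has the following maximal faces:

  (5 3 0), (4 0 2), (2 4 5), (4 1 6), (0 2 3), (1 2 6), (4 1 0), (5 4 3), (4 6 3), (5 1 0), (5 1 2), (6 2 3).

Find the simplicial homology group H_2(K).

Order the vertices as 0 < 1 < 2 < 3 < 4 < 5 < 6. Listing each simplex with vertices in this order, K has dimension 2 with simplices:

  0-simplices (7): [0], [1], [2], [3], [4], [5], [6]
  1-simplices (18): [0,1], [0,2], [0,3], [0,4], [0,5], [1,2], [1,4], [1,5], [1,6], [2,3], [2,4], [2,5], [2,6], [3,4], [3,5], [3,6], [4,5], [4,6]
  2-simplices (12): [0,1,4], [0,1,5], [0,2,3], [0,2,4], [0,3,5], [1,2,5], [1,2,6], [1,4,6], [2,3,6], [2,4,5], [3,4,5], [3,4,6]

Hence C_0 ≅ Z^7, C_1 ≅ Z^18, C_2 ≅ Z^12.

Boundary ∂_1: C_1 → C_0 maps an edge to its endpoints' difference, ∂[p,q] = q − p. For instance
  ∂[1,2] = [2] − [1].
The resulting 7×18 matrix has rank 6, and its Smith normal form has invariant factors (1,1,1,1,1,1).

The boundary map ∂_2: C_2 → C_1 sends each 2-simplex [p,q,r] to [q,r] − [p,r] + [p,q]. For instance
  ∂[0,3,5] = [3,5] − [0,5] + [0,3],
  ∂[1,4,6] = [4,6] − [1,6] + [1,4].
The resulting 18×12 matrix has rank 12, and its Smith normal form has invariant factors (1,1,1,1,1,1,1,1,1,1,1,2).

From H_k ≅ ker(∂_k) / im(∂_{k+1}) we obtain:

  H_2: rank ker ∂_2 − rank ∂_3 = (12 − 12) − 0 = 0, and there is no ∂_3, so H_2 ≅ 0.

H_2 = 0.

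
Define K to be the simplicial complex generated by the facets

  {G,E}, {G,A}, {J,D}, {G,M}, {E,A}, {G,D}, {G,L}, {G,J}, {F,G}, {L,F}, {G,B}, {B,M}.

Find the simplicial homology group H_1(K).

H_1 ≅ Z^4.

Fix the vertex order A < B < D < E < F < G < J < L < M and write every simplex with vertices in increasing order. Then dim K = 1 and the simplices of K are:

  0-simplices (9): A, B, D, E, F, G, J, L, M
  1-simplices (12): AE, AG, BG, BM, DG, DJ, EG, FG, FL, GJ, GL, GM

giving chain groups C_0 ≅ Z^9, C_1 ≅ Z^12.

Boundary ∂_1: C_1 → C_0 maps an edge to its endpoints' difference, ∂[p,q] = q − p. For instance
  ∂GL = L − G.
As a 9×12 matrix over Z this has rank 8, with invariant factors (1,1,1,1,1,1,1,1).

Reading off H_k = ker ∂_k / im ∂_{k+1}:

  H_1: rank ker ∂_1 − rank ∂_2 = (12 − 8) − 0 = 4, and there is no ∂_2, so H_1 = Z^4.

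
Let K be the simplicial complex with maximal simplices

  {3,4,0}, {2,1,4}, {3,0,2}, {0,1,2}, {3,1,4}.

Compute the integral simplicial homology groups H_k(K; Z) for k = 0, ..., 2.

H_0 ≅ Z,  H_1 ≅ Z,  H_2 = 0.

Order the vertices as 0 < 1 < 2 < 3 < 4. Listing each simplex with vertices in this order, K has dimension 2 with simplices:

  0-simplices (5): [0], [1], [2], [3], [4]
  1-simplices (10): [0,1], [0,2], [0,3], [0,4], [1,2], [1,3], [1,4], [2,3], [2,4], [3,4]
  2-simplices (5): [0,1,2], [0,2,3], [0,3,4], [1,2,4], [1,3,4]

Hence C_0 ≅ Z^5, C_1 ≅ Z^10, C_2 ≅ Z^5.

Boundary ∂_1: C_1 → C_0 is given by ∂[p,q] = [q] − [p]. For instance
  ∂[2,4] = [4] − [2].
The 5×10 boundary matrix has rank 4 and Smith normal form diag(1,1,1,1).

Boundary ∂_2: C_2 → C_1 sends each 2-simplex [p,q,r] to [q,r] − [p,r] + [p,q]. For instance
  ∂[0,3,4] = [3,4] − [0,4] + [0,3],
  ∂[1,2,4] = [2,4] − [1,4] + [1,2].
This gives a 10×5 integer matrix of rank 5; reducing to Smith normal form yields diagonal entries (1,1,1,1,1).

Computing H_k = (kernel of ∂_k) / (image of ∂_{k+1}):

  H_0: rank C_0 − rank ∂_1 = 5 − 4 = 1, and the invariant factors of ∂_1 are all 1, so H_0 = Z.
  H_1: rank ker ∂_1 − rank ∂_2 = (10 − 4) − 5 = 1, and the invariant factors of ∂_2 are all 1, so H_1 = Z.
  H_2: rank ker ∂_2 − rank ∂_3 = (5 − 5) − 0 = 0, and there is no ∂_3, so H_2 = 0.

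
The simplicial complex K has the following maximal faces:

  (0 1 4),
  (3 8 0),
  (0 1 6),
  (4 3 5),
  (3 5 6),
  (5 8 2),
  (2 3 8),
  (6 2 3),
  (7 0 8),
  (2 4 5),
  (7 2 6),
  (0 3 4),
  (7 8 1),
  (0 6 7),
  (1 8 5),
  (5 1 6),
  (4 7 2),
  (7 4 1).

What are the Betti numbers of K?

Take the total order 0 < 1 < 2 < 3 < 4 < 5 < 6 < 7 < 8 on the vertex set. Then K (dimension 2) consists of the simplices:

  0-simplices (9): [0], [1], [2], [3], [4], [5], [6], [7], [8]
  1-simplices (27): (27 of them)
  2-simplices (18): [0,1,4], [0,1,6], [0,3,4], [0,3,8], [0,6,7], [0,7,8], [1,4,7], [1,5,6], [1,5,8], [1,7,8], [2,3,6], [2,3,8], [2,4,5], [2,4,7], [2,5,8], [2,6,7], [3,4,5], [3,5,6]

giving chain groups C_0 ≅ Z^9, C_1 ≅ Z^27, C_2 ≅ Z^18.

The boundary map ∂_1: C_1 → C_0 sends each edge [p,q] (with p < q) to q − p.
The 9×27 boundary matrix has rank 8 and Smith normal form diag(1,1,1,1,1,1,1,1).

Boundary ∂_2: C_2 → C_1 sends each 2-simplex [p,q,r] to [q,r] − [p,r] + [p,q]. For instance
  ∂[3,4,5] = [4,5] − [3,5] + [3,4],
  ∂[1,5,8] = [5,8] − [1,8] + [1,5].
This gives a 27×18 integer matrix of rank 18; reducing to Smith normal form yields diagonal entries (1,1,1,1,1,1,1,1,1,1,1,1,1,1,1,1,1,2).

From H_k ≅ ker(∂_k) / im(∂_{k+1}) we obtain:

  H_0: rank C_0 − rank ∂_1 = 9 − 8 = 1, and the invariant factors of ∂_1 are all 1, so H_0 = Z.
  H_1: rank ker ∂_1 − rank ∂_2 = (27 − 8) − 18 = 1, and ∂_2 has invariant factor 2 > 1, so H_1 = Z × Z/2.
  H_2: rank ker ∂_2 − rank ∂_3 = (18 − 18) − 0 = 0, and there is no ∂_3, so H_2 = 0.

Hence the Betti numbers are b_0 = 1, b_1 = 1, b_2 = 0.

b_0 = 1, b_1 = 1, b_2 = 0.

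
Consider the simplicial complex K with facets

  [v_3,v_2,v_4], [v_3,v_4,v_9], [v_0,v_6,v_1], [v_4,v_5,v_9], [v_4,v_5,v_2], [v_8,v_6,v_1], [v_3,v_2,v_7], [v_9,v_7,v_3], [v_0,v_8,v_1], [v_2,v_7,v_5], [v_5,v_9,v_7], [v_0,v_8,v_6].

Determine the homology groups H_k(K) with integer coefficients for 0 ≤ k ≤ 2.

We work with the vertex ordering v_0 < v_1 < v_2 < v_3 < v_4 < v_5 < v_6 < v_7 < v_8 < v_9. The simplices of K, each written with vertices in increasing order, are:

  0-simplices (10): [v_0], [v_1], [v_2], [v_3], [v_4], [v_5], [v_6], [v_7], [v_8], [v_9]
  1-simplices (18): (18 of them)
  2-simplices (12): (12 of them)

giving chain groups C_0 ≅ Z^10, C_1 ≅ Z^18, C_2 ≅ Z^12.

The boundary map ∂_1: C_1 → C_0 is given by ∂[p,q] = [q] − [p].
The 10×18 boundary matrix has rank 8 and Smith normal form diag(1,1,1,1,1,1,1,1).

Boundary ∂_2: C_2 → C_1 sends each 2-simplex [p,q,r] to [q,r] − [p,r] + [p,q]. For instance
  ∂[v_0,v_1,v_6] = [v_1,v_6] − [v_0,v_6] + [v_0,v_1],
  ∂[v_2,v_4,v_5] = [v_4,v_5] − [v_2,v_5] + [v_2,v_4].
The resulting 18×12 matrix has rank 10, and its Smith normal form has invariant factors (1,1,1,1,1,1,1,1,1,1).

Now H_k = ker ∂_k / im ∂_{k+1}, so:

  H_0: rank C_0 − rank ∂_1 = 10 − 8 = 2, and the invariant factors of ∂_1 are all 1, so H_0 ≅ Z^2.
  H_1: rank ker ∂_1 − rank ∂_2 = (18 − 8) − 10 = 0, and the invariant factors of ∂_2 are all 1, so H_1 ≅ 0.
  H_2: rank ker ∂_2 − rank ∂_3 = (12 − 10) − 0 = 2, and there is no ∂_3, so H_2 ≅ Z^2.

As a check, the Euler characteristic is 10 − 18 + 12 = 4, which agrees with 2 − 0 + 2 = 4.

H_0 = Z^2,  H_1 = 0,  H_2 = Z^2.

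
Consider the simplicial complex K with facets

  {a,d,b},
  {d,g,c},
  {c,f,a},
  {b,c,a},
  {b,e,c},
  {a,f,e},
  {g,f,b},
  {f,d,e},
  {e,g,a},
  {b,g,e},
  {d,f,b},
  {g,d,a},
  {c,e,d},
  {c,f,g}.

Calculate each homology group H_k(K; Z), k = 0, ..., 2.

Take the total order a < b < c < d < e < f < g on the vertex set. Then K (dimension 2) consists of the simplices:

  0-simplices (7): a, b, c, d, e, f, g
  1-simplices (21): ab, ac, ad, ae, af, ag, bc, bd, be, bf, bg, cd, ce, cf, cg, de, df, dg, ef, eg, fg
  2-simplices (14): abc, abd, acf, adg, aef, aeg, bce, bdf, beg, bfg, cde, cdg, cfg, def

so the chain groups are C_0 ≅ Z^7, C_1 ≅ Z^21, C_2 ≅ Z^14.

Boundary ∂_1: C_1 → C_0 is given by ∂[p,q] = [q] − [p]. For instance
  ∂cg = g − c.
This gives a 7×21 integer matrix of rank 6; reducing to Smith normal form yields diagonal entries (1,1,1,1,1,1).

Boundary ∂_2: C_2 → C_1 sends each 2-simplex [p,q,r] to [q,r] − [p,r] + [p,q]. For instance
  ∂adg = dg − ag + ad,
  ∂def = ef − df + de.
As a 21×14 matrix over Z this has rank 13, with invariant factors (1,1,1,1,1,1,1,1,1,1,1,1,1).

From H_k ≅ ker(∂_k) / im(∂_{k+1}) we obtain:

  H_0: rank C_0 − rank ∂_1 = 7 − 6 = 1, and the invariant factors of ∂_1 are all 1, so H_0 = Z.
  H_1: rank ker ∂_1 − rank ∂_2 = (21 − 6) − 13 = 2, and the invariant factors of ∂_2 are all 1, so H_1 = Z^2.
  H_2: rank ker ∂_2 − rank ∂_3 = (14 − 13) − 0 = 1, and there is no ∂_3, so H_2 = Z.

As a check, the Euler characteristic is 7 − 21 + 14 = 0, which agrees with 1 − 2 + 1 = 0.
(K is a triangulation of the torus T^2.)

H_0 = Z,  H_1 = Z^2,  H_2 = Z.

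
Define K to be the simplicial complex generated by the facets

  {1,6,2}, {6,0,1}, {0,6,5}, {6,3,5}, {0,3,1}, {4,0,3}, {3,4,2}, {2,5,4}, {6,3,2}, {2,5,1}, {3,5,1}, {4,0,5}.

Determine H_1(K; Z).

We work with the vertex ordering 0 < 1 < 2 < 3 < 4 < 5 < 6. The simplices of K, each written with vertices in increasing order, are:

  0-simplices (7): [0], [1], [2], [3], [4], [5], [6]
  1-simplices (18): [0,1], [0,3], [0,4], [0,5], [0,6], [1,2], [1,3], [1,5], [1,6], [2,3], [2,4], [2,5], [2,6], [3,4], [3,5], [3,6], [4,5], [5,6]
  2-simplices (12): [0,1,3], [0,1,6], [0,3,4], [0,4,5], [0,5,6], [1,2,5], [1,2,6], [1,3,5], [2,3,4], [2,3,6], [2,4,5], [3,5,6]

so the chain groups are C_0 ≅ Z^7, C_1 ≅ Z^18, C_2 ≅ Z^12.

Boundary ∂_1: C_1 → C_0 maps an edge to its endpoints' difference, ∂[p,q] = q − p. For instance
  ∂[0,1] = [1] − [0].
The resulting 7×18 matrix has rank 6, and its Smith normal form has invariant factors (1,1,1,1,1,1).

∂_2: C_2 → C_1 maps a triangle to the signed sum of its edges. For instance
  ∂[2,3,6] = [3,6] − [2,6] + [2,3],
  ∂[0,5,6] = [5,6] − [0,6] + [0,5].
The resulting 18×12 matrix has rank 12, and its Smith normal form has invariant factors (1,1,1,1,1,1,1,1,1,1,1,2).

Reading off H_k = ker ∂_k / im ∂_{k+1}:

  H_1: rank ker ∂_1 − rank ∂_2 = (18 − 6) − 12 = 0, and ∂_2 has invariant factor 2 > 1, so H_1 = Z/2.

H_1 ≅ Z/2.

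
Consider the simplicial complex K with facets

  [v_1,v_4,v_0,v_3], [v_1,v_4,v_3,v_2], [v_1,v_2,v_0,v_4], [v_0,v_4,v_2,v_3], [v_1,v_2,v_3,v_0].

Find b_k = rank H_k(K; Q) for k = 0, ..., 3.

b_0 = 1, b_1 = 0, b_2 = 0, b_3 = 1.

K has 5 vertices, 10 edges, 10 triangles, 5 3-simplices.
rank ∂_0 = 0, rank ∂_1 = 4 ⇒ b_0 = 5 − 0 − 4 = 1; all invariant factors of ∂_1 are 1 so no torsion. So H_0 ≅ Z.
rank ∂_1 = 4, rank ∂_2 = 6 ⇒ b_1 = 10 − 4 − 6 = 0; all invariant factors of ∂_2 are 1 so no torsion. So H_1 ≅ 0.
rank ∂_2 = 6, rank ∂_3 = 4 ⇒ b_2 = 10 − 6 − 4 = 0; all invariant factors of ∂_3 are 1 so no torsion. So H_2 ≅ 0.
rank ∂_3 = 4, rank ∂_4 = 0 ⇒ b_3 = 5 − 4 − 0 = 1. So H_3 ≅ Z.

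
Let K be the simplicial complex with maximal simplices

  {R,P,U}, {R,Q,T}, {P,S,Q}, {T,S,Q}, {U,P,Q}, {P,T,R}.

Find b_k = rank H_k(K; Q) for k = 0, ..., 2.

Take the total order P < Q < R < S < T < U on the vertex set. Then K (dimension 2) consists of the simplices:

  0-simplices (6): P, Q, R, S, T, U
  1-simplices (12): PQ, PR, PS, PT, PU, QR, QS, QT, QU, RT, RU, ST
  2-simplices (6): PQS, PQU, PRT, PRU, QRT, QST

giving chain groups C_0 ≅ Z^6, C_1 ≅ Z^12, C_2 ≅ Z^6.

∂_1: C_1 → C_0 is given by ∂[p,q] = [q] − [p]. For instance
  ∂PR = R − P.
This gives a 6×12 integer matrix of rank 5; reducing to Smith normal form yields diagonal entries (1,1,1,1,1).

The boundary map ∂_2: C_2 → C_1 maps a triangle to the signed sum of its edges. For instance
  ∂QST = ST − QT + QS,
  ∂PQS = QS − PS + PQ.
The resulting 12×6 matrix has rank 6, and its Smith normal form has invariant factors (1,1,1,1,1,1).

Now H_k = ker ∂_k / im ∂_{k+1}, so:

  H_0: rank C_0 − rank ∂_1 = 6 − 5 = 1, and the invariant factors of ∂_1 are all 1, so H_0 ≅ Z.
  H_1: rank ker ∂_1 − rank ∂_2 = (12 − 5) − 6 = 1, and the invariant factors of ∂_2 are all 1, so H_1 ≅ Z.
  H_2: rank ker ∂_2 − rank ∂_3 = (6 − 6) − 0 = 0, and there is no ∂_3, so H_2 ≅ 0.

Hence the Betti numbers are b_0 = 1, b_1 = 1, b_2 = 0.

b_0 = 1, b_1 = 1, b_2 = 0.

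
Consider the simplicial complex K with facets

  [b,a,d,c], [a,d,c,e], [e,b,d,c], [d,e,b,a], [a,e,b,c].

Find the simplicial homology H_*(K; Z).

H_0 ≅ Z,  H_1 = 0,  H_2 = 0,  H_3 ≅ Z.

Order the vertices as a < b < c < d < e. Listing each simplex with vertices in this order, K has dimension 3 with simplices:

  0-simplices (5): a, b, c, d, e
  1-simplices (10): ab, ac, ad, ae, bc, bd, be, cd, ce, de
  2-simplices (10): abc, abd, abe, acd, ace, ade, bcd, bce, bde, cde
  3-simplices (5): abcd, abce, abde, acde, bcde

so the chain groups are C_0 ≅ Z^5, C_1 ≅ Z^10, C_2 ≅ Z^10, C_3 ≅ Z^5.

Boundary ∂_1: C_1 → C_0 sends each edge [p,q] (with p < q) to q − p.
As a 5×10 matrix over Z this has rank 4, with invariant factors (1,1,1,1).

The boundary map ∂_2: C_2 → C_1 acts by ∂[p,q,r] = [q,r] − [p,r] + [p,q]. For instance
  ∂ace = ce − ae + ac,
  ∂bce = ce − be + bc.
The resulting 10×10 matrix has rank 6, and its Smith normal form has invariant factors (1,1,1,1,1,1).

The boundary map ∂_3: C_3 → C_2 sends each 3-simplex σ to the alternating sum Σ_i (−1)^i (σ with its i-th vertex removed). For instance
  ∂abce = bce − ace + abe − abc,
  ∂abde = bde − ade + abe − abd.
This gives a 10×5 integer matrix of rank 4; reducing to Smith normal form yields diagonal entries (1,1,1,1).

Reading off H_k = ker ∂_k / im ∂_{k+1}:

  H_0: rank C_0 − rank ∂_1 = 5 − 4 = 1, and the invariant factors of ∂_1 are all 1, so H_0 ≅ Z.
  H_1: rank ker ∂_1 − rank ∂_2 = (10 − 4) − 6 = 0, and the invariant factors of ∂_2 are all 1, so H_1 ≅ 0.
  H_2: rank ker ∂_2 − rank ∂_3 = (10 − 6) − 4 = 0, and the invariant factors of ∂_3 are all 1, so H_2 ≅ 0.
  H_3: rank ker ∂_3 − rank ∂_4 = (5 − 4) − 0 = 1, and there is no ∂_4, so H_3 ≅ Z.

(K is a triangulation of the 3-sphere S^3.)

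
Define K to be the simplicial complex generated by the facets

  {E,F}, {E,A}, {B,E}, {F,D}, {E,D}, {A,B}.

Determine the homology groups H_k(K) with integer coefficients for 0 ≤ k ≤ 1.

H_0 ≅ Z,  H_1 ≅ Z^2.

We work with the vertex ordering A < B < D < E < F. The simplices of K, each written with vertices in increasing order, are:

  0-simplices (5): A, B, D, E, F
  1-simplices (6): AB, AE, BE, DE, DF, EF

giving chain groups C_0 ≅ Z^5, C_1 ≅ Z^6.

∂_1: C_1 → C_0 is given by ∂[p,q] = [q] − [p]. For instance
  ∂DE = E − D.
The resulting 5×6 matrix has rank 4, and its Smith normal form has invariant factors (1,1,1,1).

Now H_k = ker ∂_k / im ∂_{k+1}, so:

  H_0: rank C_0 − rank ∂_1 = 5 − 4 = 1, and the invariant factors of ∂_1 are all 1, so H_0 = Z.
  H_1: rank ker ∂_1 − rank ∂_2 = (6 − 4) − 0 = 2, and there is no ∂_2, so H_1 = Z^2.

As a check, the Euler characteristic is 5 − 6 = -1, which agrees with 1 − 2 = -1.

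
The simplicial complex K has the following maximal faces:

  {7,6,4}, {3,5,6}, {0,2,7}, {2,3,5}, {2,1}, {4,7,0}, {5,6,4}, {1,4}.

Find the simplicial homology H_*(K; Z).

Order the vertices as 0 < 1 < 2 < 3 < 4 < 5 < 6 < 7. Listing each simplex with vertices in this order, K has dimension 2 with simplices:

  0-simplices (8): [0], [1], [2], [3], [4], [5], [6], [7]
  1-simplices (15): [0,2], [0,4], [0,7], [1,2], [1,4], [2,3], [2,5], [2,7], [3,5], [3,6], [4,5], [4,6], [4,7], [5,6], [6,7]
  2-simplices (6): [0,2,7], [0,4,7], [2,3,5], [3,5,6], [4,5,6], [4,6,7]

Hence C_0 ≅ Z^8, C_1 ≅ Z^15, C_2 ≅ Z^6.

Boundary ∂_1: C_1 → C_0 is given by ∂[p,q] = [q] − [p]. For instance
  ∂[3,5] = [5] − [3].
This gives a 8×15 integer matrix of rank 7; reducing to Smith normal form yields diagonal entries (1,1,1,1,1,1,1).

Boundary ∂_2: C_2 → C_1 sends each 2-simplex [p,q,r] to [q,r] − [p,r] + [p,q]. For instance
  ∂[3,5,6] = [5,6] − [3,6] + [3,5],
  ∂[0,4,7] = [4,7] − [0,7] + [0,4].
The 15×6 boundary matrix has rank 6 and Smith normal form diag(1,1,1,1,1,1).

Computing H_k = (kernel of ∂_k) / (image of ∂_{k+1}):

  H_0: rank C_0 − rank ∂_1 = 8 − 7 = 1, and the invariant factors of ∂_1 are all 1, so H_0 ≅ Z.
  H_1: rank ker ∂_1 − rank ∂_2 = (15 − 7) − 6 = 2, and the invariant factors of ∂_2 are all 1, so H_1 ≅ Z^2.
  H_2: rank ker ∂_2 − rank ∂_3 = (6 − 6) − 0 = 0, and there is no ∂_3, so H_2 ≅ 0.

H_0 ≅ Z,  H_1 ≅ Z^2,  H_2 = 0.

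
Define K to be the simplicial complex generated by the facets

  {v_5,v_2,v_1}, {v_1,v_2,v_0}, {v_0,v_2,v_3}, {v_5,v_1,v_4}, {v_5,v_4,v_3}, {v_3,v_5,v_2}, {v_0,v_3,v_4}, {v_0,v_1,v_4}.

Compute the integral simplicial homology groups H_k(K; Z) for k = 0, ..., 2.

Take the total order v_0 < v_1 < v_2 < v_3 < v_4 < v_5 on the vertex set. Then K (dimension 2) consists of the simplices:

  0-simplices (6): [v_0], [v_1], [v_2], [v_3], [v_4], [v_5]
  1-simplices (12): [v_0,v_1], [v_0,v_2], [v_0,v_3], [v_0,v_4], [v_1,v_2], [v_1,v_4], [v_1,v_5], [v_2,v_3], [v_2,v_5], [v_3,v_4], [v_3,v_5], [v_4,v_5]
  2-simplices (8): [v_0,v_1,v_2], [v_0,v_1,v_4], [v_0,v_2,v_3], [v_0,v_3,v_4], [v_1,v_2,v_5], [v_1,v_4,v_5], [v_2,v_3,v_5], [v_3,v_4,v_5]

so the chain groups are C_0 ≅ Z^6, C_1 ≅ Z^12, C_2 ≅ Z^8.

∂_1: C_1 → C_0 maps an edge to its endpoints' difference, ∂[p,q] = q − p. For instance
  ∂[v_0,v_4] = [v_4] − [v_0].
The resulting 6×12 matrix has rank 5, and its Smith normal form has invariant factors (1,1,1,1,1).

∂_2: C_2 → C_1 acts by ∂[p,q,r] = [q,r] − [p,r] + [p,q]. For instance
  ∂[v_1,v_2,v_5] = [v_2,v_5] − [v_1,v_5] + [v_1,v_2],
  ∂[v_0,v_1,v_4] = [v_1,v_4] − [v_0,v_4] + [v_0,v_1].
As a 12×8 matrix over Z this has rank 7, with invariant factors (1,1,1,1,1,1,1).

Reading off H_k = ker ∂_k / im ∂_{k+1}:

  H_0: rank C_0 − rank ∂_1 = 6 − 5 = 1, and the invariant factors of ∂_1 are all 1, so H_0 ≅ Z.
  H_1: rank ker ∂_1 − rank ∂_2 = (12 − 5) − 7 = 0, and the invariant factors of ∂_2 are all 1, so H_1 ≅ 0.
  H_2: rank ker ∂_2 − rank ∂_3 = (8 − 7) − 0 = 1, and there is no ∂_3, so H_2 ≅ Z.

As a check, the Euler characteristic is 6 − 12 + 8 = 2, which agrees with 1 − 0 + 1 = 2.

H_0 ≅ Z,  H_1 = 0,  H_2 ≅ Z.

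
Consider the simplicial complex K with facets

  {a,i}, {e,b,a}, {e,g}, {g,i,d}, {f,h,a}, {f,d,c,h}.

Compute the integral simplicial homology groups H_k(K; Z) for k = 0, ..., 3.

Take the total order a < b < c < d < e < f < g < h < i on the vertex set. Then K (dimension 3) consists of the simplices:

  0-simplices (9): a, b, c, d, e, f, g, h, i
  1-simplices (16): ab, ae, af, ah, ai, be, cd, cf, ch, df, dg, dh, di, eg, fh, gi
  2-simplices (7): abe, afh, cdf, cdh, cfh, dfh, dgi
  3-simplices (1): cdfh

Hence C_0 ≅ Z^9, C_1 ≅ Z^16, C_2 ≅ Z^7, C_3 ≅ Z^1.

∂_1: C_1 → C_0 maps an edge to its endpoints' difference, ∂[p,q] = q − p.
The 9×16 boundary matrix has rank 8 and Smith normal form diag(1,1,1,1,1,1,1,1).

Boundary ∂_2: C_2 → C_1 acts by ∂[p,q,r] = [q,r] − [p,r] + [p,q]. For instance
  ∂cfh = fh − ch + cf,
  ∂cdf = df − cf + cd.
As a 16×7 matrix over Z this has rank 6, with invariant factors (1,1,1,1,1,1).

∂_3: C_3 → C_2 sends each 3-simplex σ to the alternating sum Σ_i (−1)^i (σ with its i-th vertex removed). For instance
  ∂cdfh = dfh − cfh + cdh − cdf.
This gives a 7×1 integer matrix of rank 1; reducing to Smith normal form yields diagonal entries (1).

From H_k ≅ ker(∂_k) / im(∂_{k+1}) we obtain:

  H_0: rank C_0 − rank ∂_1 = 9 − 8 = 1, and the invariant factors of ∂_1 are all 1, so H_0 ≅ Z.
  H_1: rank ker ∂_1 − rank ∂_2 = (16 − 8) − 6 = 2, and the invariant factors of ∂_2 are all 1, so H_1 ≅ Z^2.
  H_2: rank ker ∂_2 − rank ∂_3 = (7 − 6) − 1 = 0, and the invariant factors of ∂_3 are all 1, so H_2 ≅ 0.
  H_3: rank ker ∂_3 − rank ∂_4 = (1 − 1) − 0 = 0, and there is no ∂_4, so H_3 ≅ 0.

H_0 ≅ Z,  H_1 ≅ Z^2,  H_2 = 0,  H_3 = 0.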